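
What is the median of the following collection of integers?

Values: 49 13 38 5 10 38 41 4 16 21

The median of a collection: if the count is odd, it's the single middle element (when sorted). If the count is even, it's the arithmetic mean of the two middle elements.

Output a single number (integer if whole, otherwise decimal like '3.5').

Step 1: insert 49 -> lo=[49] (size 1, max 49) hi=[] (size 0) -> median=49
Step 2: insert 13 -> lo=[13] (size 1, max 13) hi=[49] (size 1, min 49) -> median=31
Step 3: insert 38 -> lo=[13, 38] (size 2, max 38) hi=[49] (size 1, min 49) -> median=38
Step 4: insert 5 -> lo=[5, 13] (size 2, max 13) hi=[38, 49] (size 2, min 38) -> median=25.5
Step 5: insert 10 -> lo=[5, 10, 13] (size 3, max 13) hi=[38, 49] (size 2, min 38) -> median=13
Step 6: insert 38 -> lo=[5, 10, 13] (size 3, max 13) hi=[38, 38, 49] (size 3, min 38) -> median=25.5
Step 7: insert 41 -> lo=[5, 10, 13, 38] (size 4, max 38) hi=[38, 41, 49] (size 3, min 38) -> median=38
Step 8: insert 4 -> lo=[4, 5, 10, 13] (size 4, max 13) hi=[38, 38, 41, 49] (size 4, min 38) -> median=25.5
Step 9: insert 16 -> lo=[4, 5, 10, 13, 16] (size 5, max 16) hi=[38, 38, 41, 49] (size 4, min 38) -> median=16
Step 10: insert 21 -> lo=[4, 5, 10, 13, 16] (size 5, max 16) hi=[21, 38, 38, 41, 49] (size 5, min 21) -> median=18.5

Answer: 18.5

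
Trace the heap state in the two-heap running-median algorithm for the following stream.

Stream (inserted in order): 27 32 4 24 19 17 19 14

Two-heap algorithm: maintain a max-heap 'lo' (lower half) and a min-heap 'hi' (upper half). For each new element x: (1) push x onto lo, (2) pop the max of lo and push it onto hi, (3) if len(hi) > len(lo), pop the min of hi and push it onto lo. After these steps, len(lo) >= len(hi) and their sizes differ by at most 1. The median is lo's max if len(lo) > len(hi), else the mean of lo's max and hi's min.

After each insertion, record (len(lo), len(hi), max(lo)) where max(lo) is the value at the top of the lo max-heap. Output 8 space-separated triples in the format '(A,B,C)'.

Answer: (1,0,27) (1,1,27) (2,1,27) (2,2,24) (3,2,24) (3,3,19) (4,3,19) (4,4,19)

Derivation:
Step 1: insert 27 -> lo=[27] hi=[] -> (len(lo)=1, len(hi)=0, max(lo)=27)
Step 2: insert 32 -> lo=[27] hi=[32] -> (len(lo)=1, len(hi)=1, max(lo)=27)
Step 3: insert 4 -> lo=[4, 27] hi=[32] -> (len(lo)=2, len(hi)=1, max(lo)=27)
Step 4: insert 24 -> lo=[4, 24] hi=[27, 32] -> (len(lo)=2, len(hi)=2, max(lo)=24)
Step 5: insert 19 -> lo=[4, 19, 24] hi=[27, 32] -> (len(lo)=3, len(hi)=2, max(lo)=24)
Step 6: insert 17 -> lo=[4, 17, 19] hi=[24, 27, 32] -> (len(lo)=3, len(hi)=3, max(lo)=19)
Step 7: insert 19 -> lo=[4, 17, 19, 19] hi=[24, 27, 32] -> (len(lo)=4, len(hi)=3, max(lo)=19)
Step 8: insert 14 -> lo=[4, 14, 17, 19] hi=[19, 24, 27, 32] -> (len(lo)=4, len(hi)=4, max(lo)=19)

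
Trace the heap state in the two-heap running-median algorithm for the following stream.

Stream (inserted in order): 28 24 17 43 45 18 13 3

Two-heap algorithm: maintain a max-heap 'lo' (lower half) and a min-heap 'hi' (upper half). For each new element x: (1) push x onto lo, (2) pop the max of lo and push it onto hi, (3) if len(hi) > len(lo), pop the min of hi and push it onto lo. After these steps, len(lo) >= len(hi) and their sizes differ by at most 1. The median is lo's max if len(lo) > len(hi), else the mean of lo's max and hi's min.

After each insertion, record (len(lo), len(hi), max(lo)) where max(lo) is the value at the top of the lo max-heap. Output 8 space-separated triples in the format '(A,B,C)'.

Answer: (1,0,28) (1,1,24) (2,1,24) (2,2,24) (3,2,28) (3,3,24) (4,3,24) (4,4,18)

Derivation:
Step 1: insert 28 -> lo=[28] hi=[] -> (len(lo)=1, len(hi)=0, max(lo)=28)
Step 2: insert 24 -> lo=[24] hi=[28] -> (len(lo)=1, len(hi)=1, max(lo)=24)
Step 3: insert 17 -> lo=[17, 24] hi=[28] -> (len(lo)=2, len(hi)=1, max(lo)=24)
Step 4: insert 43 -> lo=[17, 24] hi=[28, 43] -> (len(lo)=2, len(hi)=2, max(lo)=24)
Step 5: insert 45 -> lo=[17, 24, 28] hi=[43, 45] -> (len(lo)=3, len(hi)=2, max(lo)=28)
Step 6: insert 18 -> lo=[17, 18, 24] hi=[28, 43, 45] -> (len(lo)=3, len(hi)=3, max(lo)=24)
Step 7: insert 13 -> lo=[13, 17, 18, 24] hi=[28, 43, 45] -> (len(lo)=4, len(hi)=3, max(lo)=24)
Step 8: insert 3 -> lo=[3, 13, 17, 18] hi=[24, 28, 43, 45] -> (len(lo)=4, len(hi)=4, max(lo)=18)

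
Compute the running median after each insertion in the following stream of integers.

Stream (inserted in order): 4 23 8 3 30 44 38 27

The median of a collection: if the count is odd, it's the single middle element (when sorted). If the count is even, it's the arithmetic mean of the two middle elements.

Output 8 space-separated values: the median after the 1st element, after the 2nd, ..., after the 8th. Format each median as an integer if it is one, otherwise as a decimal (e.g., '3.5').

Answer: 4 13.5 8 6 8 15.5 23 25

Derivation:
Step 1: insert 4 -> lo=[4] (size 1, max 4) hi=[] (size 0) -> median=4
Step 2: insert 23 -> lo=[4] (size 1, max 4) hi=[23] (size 1, min 23) -> median=13.5
Step 3: insert 8 -> lo=[4, 8] (size 2, max 8) hi=[23] (size 1, min 23) -> median=8
Step 4: insert 3 -> lo=[3, 4] (size 2, max 4) hi=[8, 23] (size 2, min 8) -> median=6
Step 5: insert 30 -> lo=[3, 4, 8] (size 3, max 8) hi=[23, 30] (size 2, min 23) -> median=8
Step 6: insert 44 -> lo=[3, 4, 8] (size 3, max 8) hi=[23, 30, 44] (size 3, min 23) -> median=15.5
Step 7: insert 38 -> lo=[3, 4, 8, 23] (size 4, max 23) hi=[30, 38, 44] (size 3, min 30) -> median=23
Step 8: insert 27 -> lo=[3, 4, 8, 23] (size 4, max 23) hi=[27, 30, 38, 44] (size 4, min 27) -> median=25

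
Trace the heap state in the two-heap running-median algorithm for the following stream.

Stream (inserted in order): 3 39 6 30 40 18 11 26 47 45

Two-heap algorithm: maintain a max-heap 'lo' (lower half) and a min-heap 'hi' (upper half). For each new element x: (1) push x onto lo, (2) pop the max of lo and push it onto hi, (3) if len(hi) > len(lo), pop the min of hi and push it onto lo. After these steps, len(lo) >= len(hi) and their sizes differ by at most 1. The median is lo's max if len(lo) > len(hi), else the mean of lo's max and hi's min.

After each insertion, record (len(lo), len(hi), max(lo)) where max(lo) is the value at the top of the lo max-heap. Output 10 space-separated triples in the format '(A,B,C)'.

Answer: (1,0,3) (1,1,3) (2,1,6) (2,2,6) (3,2,30) (3,3,18) (4,3,18) (4,4,18) (5,4,26) (5,5,26)

Derivation:
Step 1: insert 3 -> lo=[3] hi=[] -> (len(lo)=1, len(hi)=0, max(lo)=3)
Step 2: insert 39 -> lo=[3] hi=[39] -> (len(lo)=1, len(hi)=1, max(lo)=3)
Step 3: insert 6 -> lo=[3, 6] hi=[39] -> (len(lo)=2, len(hi)=1, max(lo)=6)
Step 4: insert 30 -> lo=[3, 6] hi=[30, 39] -> (len(lo)=2, len(hi)=2, max(lo)=6)
Step 5: insert 40 -> lo=[3, 6, 30] hi=[39, 40] -> (len(lo)=3, len(hi)=2, max(lo)=30)
Step 6: insert 18 -> lo=[3, 6, 18] hi=[30, 39, 40] -> (len(lo)=3, len(hi)=3, max(lo)=18)
Step 7: insert 11 -> lo=[3, 6, 11, 18] hi=[30, 39, 40] -> (len(lo)=4, len(hi)=3, max(lo)=18)
Step 8: insert 26 -> lo=[3, 6, 11, 18] hi=[26, 30, 39, 40] -> (len(lo)=4, len(hi)=4, max(lo)=18)
Step 9: insert 47 -> lo=[3, 6, 11, 18, 26] hi=[30, 39, 40, 47] -> (len(lo)=5, len(hi)=4, max(lo)=26)
Step 10: insert 45 -> lo=[3, 6, 11, 18, 26] hi=[30, 39, 40, 45, 47] -> (len(lo)=5, len(hi)=5, max(lo)=26)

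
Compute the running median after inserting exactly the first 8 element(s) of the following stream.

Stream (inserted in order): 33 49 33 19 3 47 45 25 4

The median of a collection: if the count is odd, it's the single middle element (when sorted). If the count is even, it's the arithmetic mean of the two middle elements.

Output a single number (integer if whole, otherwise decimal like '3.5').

Answer: 33

Derivation:
Step 1: insert 33 -> lo=[33] (size 1, max 33) hi=[] (size 0) -> median=33
Step 2: insert 49 -> lo=[33] (size 1, max 33) hi=[49] (size 1, min 49) -> median=41
Step 3: insert 33 -> lo=[33, 33] (size 2, max 33) hi=[49] (size 1, min 49) -> median=33
Step 4: insert 19 -> lo=[19, 33] (size 2, max 33) hi=[33, 49] (size 2, min 33) -> median=33
Step 5: insert 3 -> lo=[3, 19, 33] (size 3, max 33) hi=[33, 49] (size 2, min 33) -> median=33
Step 6: insert 47 -> lo=[3, 19, 33] (size 3, max 33) hi=[33, 47, 49] (size 3, min 33) -> median=33
Step 7: insert 45 -> lo=[3, 19, 33, 33] (size 4, max 33) hi=[45, 47, 49] (size 3, min 45) -> median=33
Step 8: insert 25 -> lo=[3, 19, 25, 33] (size 4, max 33) hi=[33, 45, 47, 49] (size 4, min 33) -> median=33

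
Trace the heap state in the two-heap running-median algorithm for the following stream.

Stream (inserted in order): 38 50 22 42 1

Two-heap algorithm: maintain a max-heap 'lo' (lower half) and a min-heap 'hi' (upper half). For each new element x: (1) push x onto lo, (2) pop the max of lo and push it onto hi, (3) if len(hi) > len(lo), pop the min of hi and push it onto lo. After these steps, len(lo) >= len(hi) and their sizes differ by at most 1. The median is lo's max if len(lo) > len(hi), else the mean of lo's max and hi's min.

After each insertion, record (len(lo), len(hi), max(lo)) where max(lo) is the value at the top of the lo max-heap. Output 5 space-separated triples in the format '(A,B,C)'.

Step 1: insert 38 -> lo=[38] hi=[] -> (len(lo)=1, len(hi)=0, max(lo)=38)
Step 2: insert 50 -> lo=[38] hi=[50] -> (len(lo)=1, len(hi)=1, max(lo)=38)
Step 3: insert 22 -> lo=[22, 38] hi=[50] -> (len(lo)=2, len(hi)=1, max(lo)=38)
Step 4: insert 42 -> lo=[22, 38] hi=[42, 50] -> (len(lo)=2, len(hi)=2, max(lo)=38)
Step 5: insert 1 -> lo=[1, 22, 38] hi=[42, 50] -> (len(lo)=3, len(hi)=2, max(lo)=38)

Answer: (1,0,38) (1,1,38) (2,1,38) (2,2,38) (3,2,38)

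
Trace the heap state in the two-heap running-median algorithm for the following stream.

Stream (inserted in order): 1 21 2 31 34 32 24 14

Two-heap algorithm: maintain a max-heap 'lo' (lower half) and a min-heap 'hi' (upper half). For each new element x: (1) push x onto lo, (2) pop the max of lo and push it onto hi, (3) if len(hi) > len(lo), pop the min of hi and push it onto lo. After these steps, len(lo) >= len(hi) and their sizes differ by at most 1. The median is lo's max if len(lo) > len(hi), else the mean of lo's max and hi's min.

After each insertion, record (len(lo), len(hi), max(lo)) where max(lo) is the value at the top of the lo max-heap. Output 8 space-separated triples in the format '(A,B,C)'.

Step 1: insert 1 -> lo=[1] hi=[] -> (len(lo)=1, len(hi)=0, max(lo)=1)
Step 2: insert 21 -> lo=[1] hi=[21] -> (len(lo)=1, len(hi)=1, max(lo)=1)
Step 3: insert 2 -> lo=[1, 2] hi=[21] -> (len(lo)=2, len(hi)=1, max(lo)=2)
Step 4: insert 31 -> lo=[1, 2] hi=[21, 31] -> (len(lo)=2, len(hi)=2, max(lo)=2)
Step 5: insert 34 -> lo=[1, 2, 21] hi=[31, 34] -> (len(lo)=3, len(hi)=2, max(lo)=21)
Step 6: insert 32 -> lo=[1, 2, 21] hi=[31, 32, 34] -> (len(lo)=3, len(hi)=3, max(lo)=21)
Step 7: insert 24 -> lo=[1, 2, 21, 24] hi=[31, 32, 34] -> (len(lo)=4, len(hi)=3, max(lo)=24)
Step 8: insert 14 -> lo=[1, 2, 14, 21] hi=[24, 31, 32, 34] -> (len(lo)=4, len(hi)=4, max(lo)=21)

Answer: (1,0,1) (1,1,1) (2,1,2) (2,2,2) (3,2,21) (3,3,21) (4,3,24) (4,4,21)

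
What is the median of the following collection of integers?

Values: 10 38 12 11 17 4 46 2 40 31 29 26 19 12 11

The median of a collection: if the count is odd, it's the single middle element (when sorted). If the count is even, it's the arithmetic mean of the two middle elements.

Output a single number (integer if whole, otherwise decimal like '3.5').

Answer: 17

Derivation:
Step 1: insert 10 -> lo=[10] (size 1, max 10) hi=[] (size 0) -> median=10
Step 2: insert 38 -> lo=[10] (size 1, max 10) hi=[38] (size 1, min 38) -> median=24
Step 3: insert 12 -> lo=[10, 12] (size 2, max 12) hi=[38] (size 1, min 38) -> median=12
Step 4: insert 11 -> lo=[10, 11] (size 2, max 11) hi=[12, 38] (size 2, min 12) -> median=11.5
Step 5: insert 17 -> lo=[10, 11, 12] (size 3, max 12) hi=[17, 38] (size 2, min 17) -> median=12
Step 6: insert 4 -> lo=[4, 10, 11] (size 3, max 11) hi=[12, 17, 38] (size 3, min 12) -> median=11.5
Step 7: insert 46 -> lo=[4, 10, 11, 12] (size 4, max 12) hi=[17, 38, 46] (size 3, min 17) -> median=12
Step 8: insert 2 -> lo=[2, 4, 10, 11] (size 4, max 11) hi=[12, 17, 38, 46] (size 4, min 12) -> median=11.5
Step 9: insert 40 -> lo=[2, 4, 10, 11, 12] (size 5, max 12) hi=[17, 38, 40, 46] (size 4, min 17) -> median=12
Step 10: insert 31 -> lo=[2, 4, 10, 11, 12] (size 5, max 12) hi=[17, 31, 38, 40, 46] (size 5, min 17) -> median=14.5
Step 11: insert 29 -> lo=[2, 4, 10, 11, 12, 17] (size 6, max 17) hi=[29, 31, 38, 40, 46] (size 5, min 29) -> median=17
Step 12: insert 26 -> lo=[2, 4, 10, 11, 12, 17] (size 6, max 17) hi=[26, 29, 31, 38, 40, 46] (size 6, min 26) -> median=21.5
Step 13: insert 19 -> lo=[2, 4, 10, 11, 12, 17, 19] (size 7, max 19) hi=[26, 29, 31, 38, 40, 46] (size 6, min 26) -> median=19
Step 14: insert 12 -> lo=[2, 4, 10, 11, 12, 12, 17] (size 7, max 17) hi=[19, 26, 29, 31, 38, 40, 46] (size 7, min 19) -> median=18
Step 15: insert 11 -> lo=[2, 4, 10, 11, 11, 12, 12, 17] (size 8, max 17) hi=[19, 26, 29, 31, 38, 40, 46] (size 7, min 19) -> median=17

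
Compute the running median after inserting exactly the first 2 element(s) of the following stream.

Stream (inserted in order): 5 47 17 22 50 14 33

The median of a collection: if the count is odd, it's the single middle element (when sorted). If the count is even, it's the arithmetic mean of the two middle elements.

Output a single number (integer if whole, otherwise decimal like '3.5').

Answer: 26

Derivation:
Step 1: insert 5 -> lo=[5] (size 1, max 5) hi=[] (size 0) -> median=5
Step 2: insert 47 -> lo=[5] (size 1, max 5) hi=[47] (size 1, min 47) -> median=26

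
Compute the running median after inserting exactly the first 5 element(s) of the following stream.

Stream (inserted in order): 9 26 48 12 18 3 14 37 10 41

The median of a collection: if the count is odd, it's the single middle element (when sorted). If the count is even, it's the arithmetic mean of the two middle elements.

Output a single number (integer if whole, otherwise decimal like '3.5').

Step 1: insert 9 -> lo=[9] (size 1, max 9) hi=[] (size 0) -> median=9
Step 2: insert 26 -> lo=[9] (size 1, max 9) hi=[26] (size 1, min 26) -> median=17.5
Step 3: insert 48 -> lo=[9, 26] (size 2, max 26) hi=[48] (size 1, min 48) -> median=26
Step 4: insert 12 -> lo=[9, 12] (size 2, max 12) hi=[26, 48] (size 2, min 26) -> median=19
Step 5: insert 18 -> lo=[9, 12, 18] (size 3, max 18) hi=[26, 48] (size 2, min 26) -> median=18

Answer: 18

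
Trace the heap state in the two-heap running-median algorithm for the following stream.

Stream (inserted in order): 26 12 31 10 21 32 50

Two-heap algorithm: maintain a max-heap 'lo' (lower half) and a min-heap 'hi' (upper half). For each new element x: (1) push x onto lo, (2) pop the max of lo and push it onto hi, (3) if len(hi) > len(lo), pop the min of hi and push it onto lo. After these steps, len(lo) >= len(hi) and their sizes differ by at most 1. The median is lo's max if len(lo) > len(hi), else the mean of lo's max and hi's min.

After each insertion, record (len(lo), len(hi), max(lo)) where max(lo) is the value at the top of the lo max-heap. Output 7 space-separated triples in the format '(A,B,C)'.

Answer: (1,0,26) (1,1,12) (2,1,26) (2,2,12) (3,2,21) (3,3,21) (4,3,26)

Derivation:
Step 1: insert 26 -> lo=[26] hi=[] -> (len(lo)=1, len(hi)=0, max(lo)=26)
Step 2: insert 12 -> lo=[12] hi=[26] -> (len(lo)=1, len(hi)=1, max(lo)=12)
Step 3: insert 31 -> lo=[12, 26] hi=[31] -> (len(lo)=2, len(hi)=1, max(lo)=26)
Step 4: insert 10 -> lo=[10, 12] hi=[26, 31] -> (len(lo)=2, len(hi)=2, max(lo)=12)
Step 5: insert 21 -> lo=[10, 12, 21] hi=[26, 31] -> (len(lo)=3, len(hi)=2, max(lo)=21)
Step 6: insert 32 -> lo=[10, 12, 21] hi=[26, 31, 32] -> (len(lo)=3, len(hi)=3, max(lo)=21)
Step 7: insert 50 -> lo=[10, 12, 21, 26] hi=[31, 32, 50] -> (len(lo)=4, len(hi)=3, max(lo)=26)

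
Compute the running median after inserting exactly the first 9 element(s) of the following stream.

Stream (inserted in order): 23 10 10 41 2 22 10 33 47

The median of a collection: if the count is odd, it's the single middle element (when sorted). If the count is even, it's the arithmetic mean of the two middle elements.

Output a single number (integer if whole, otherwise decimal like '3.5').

Step 1: insert 23 -> lo=[23] (size 1, max 23) hi=[] (size 0) -> median=23
Step 2: insert 10 -> lo=[10] (size 1, max 10) hi=[23] (size 1, min 23) -> median=16.5
Step 3: insert 10 -> lo=[10, 10] (size 2, max 10) hi=[23] (size 1, min 23) -> median=10
Step 4: insert 41 -> lo=[10, 10] (size 2, max 10) hi=[23, 41] (size 2, min 23) -> median=16.5
Step 5: insert 2 -> lo=[2, 10, 10] (size 3, max 10) hi=[23, 41] (size 2, min 23) -> median=10
Step 6: insert 22 -> lo=[2, 10, 10] (size 3, max 10) hi=[22, 23, 41] (size 3, min 22) -> median=16
Step 7: insert 10 -> lo=[2, 10, 10, 10] (size 4, max 10) hi=[22, 23, 41] (size 3, min 22) -> median=10
Step 8: insert 33 -> lo=[2, 10, 10, 10] (size 4, max 10) hi=[22, 23, 33, 41] (size 4, min 22) -> median=16
Step 9: insert 47 -> lo=[2, 10, 10, 10, 22] (size 5, max 22) hi=[23, 33, 41, 47] (size 4, min 23) -> median=22

Answer: 22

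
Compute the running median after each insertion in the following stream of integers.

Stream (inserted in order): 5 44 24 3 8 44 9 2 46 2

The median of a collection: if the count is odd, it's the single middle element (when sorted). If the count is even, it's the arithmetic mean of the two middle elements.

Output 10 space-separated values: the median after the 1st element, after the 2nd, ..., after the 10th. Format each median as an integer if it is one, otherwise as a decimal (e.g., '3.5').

Answer: 5 24.5 24 14.5 8 16 9 8.5 9 8.5

Derivation:
Step 1: insert 5 -> lo=[5] (size 1, max 5) hi=[] (size 0) -> median=5
Step 2: insert 44 -> lo=[5] (size 1, max 5) hi=[44] (size 1, min 44) -> median=24.5
Step 3: insert 24 -> lo=[5, 24] (size 2, max 24) hi=[44] (size 1, min 44) -> median=24
Step 4: insert 3 -> lo=[3, 5] (size 2, max 5) hi=[24, 44] (size 2, min 24) -> median=14.5
Step 5: insert 8 -> lo=[3, 5, 8] (size 3, max 8) hi=[24, 44] (size 2, min 24) -> median=8
Step 6: insert 44 -> lo=[3, 5, 8] (size 3, max 8) hi=[24, 44, 44] (size 3, min 24) -> median=16
Step 7: insert 9 -> lo=[3, 5, 8, 9] (size 4, max 9) hi=[24, 44, 44] (size 3, min 24) -> median=9
Step 8: insert 2 -> lo=[2, 3, 5, 8] (size 4, max 8) hi=[9, 24, 44, 44] (size 4, min 9) -> median=8.5
Step 9: insert 46 -> lo=[2, 3, 5, 8, 9] (size 5, max 9) hi=[24, 44, 44, 46] (size 4, min 24) -> median=9
Step 10: insert 2 -> lo=[2, 2, 3, 5, 8] (size 5, max 8) hi=[9, 24, 44, 44, 46] (size 5, min 9) -> median=8.5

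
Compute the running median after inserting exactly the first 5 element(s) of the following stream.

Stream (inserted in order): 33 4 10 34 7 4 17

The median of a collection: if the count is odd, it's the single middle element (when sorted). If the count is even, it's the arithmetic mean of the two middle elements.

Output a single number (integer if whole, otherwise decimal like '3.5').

Step 1: insert 33 -> lo=[33] (size 1, max 33) hi=[] (size 0) -> median=33
Step 2: insert 4 -> lo=[4] (size 1, max 4) hi=[33] (size 1, min 33) -> median=18.5
Step 3: insert 10 -> lo=[4, 10] (size 2, max 10) hi=[33] (size 1, min 33) -> median=10
Step 4: insert 34 -> lo=[4, 10] (size 2, max 10) hi=[33, 34] (size 2, min 33) -> median=21.5
Step 5: insert 7 -> lo=[4, 7, 10] (size 3, max 10) hi=[33, 34] (size 2, min 33) -> median=10

Answer: 10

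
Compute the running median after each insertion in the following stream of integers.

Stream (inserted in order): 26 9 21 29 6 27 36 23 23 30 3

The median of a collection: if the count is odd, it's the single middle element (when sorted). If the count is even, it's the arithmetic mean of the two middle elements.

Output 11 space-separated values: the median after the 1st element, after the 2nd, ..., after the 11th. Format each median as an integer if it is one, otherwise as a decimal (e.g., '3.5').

Answer: 26 17.5 21 23.5 21 23.5 26 24.5 23 24.5 23

Derivation:
Step 1: insert 26 -> lo=[26] (size 1, max 26) hi=[] (size 0) -> median=26
Step 2: insert 9 -> lo=[9] (size 1, max 9) hi=[26] (size 1, min 26) -> median=17.5
Step 3: insert 21 -> lo=[9, 21] (size 2, max 21) hi=[26] (size 1, min 26) -> median=21
Step 4: insert 29 -> lo=[9, 21] (size 2, max 21) hi=[26, 29] (size 2, min 26) -> median=23.5
Step 5: insert 6 -> lo=[6, 9, 21] (size 3, max 21) hi=[26, 29] (size 2, min 26) -> median=21
Step 6: insert 27 -> lo=[6, 9, 21] (size 3, max 21) hi=[26, 27, 29] (size 3, min 26) -> median=23.5
Step 7: insert 36 -> lo=[6, 9, 21, 26] (size 4, max 26) hi=[27, 29, 36] (size 3, min 27) -> median=26
Step 8: insert 23 -> lo=[6, 9, 21, 23] (size 4, max 23) hi=[26, 27, 29, 36] (size 4, min 26) -> median=24.5
Step 9: insert 23 -> lo=[6, 9, 21, 23, 23] (size 5, max 23) hi=[26, 27, 29, 36] (size 4, min 26) -> median=23
Step 10: insert 30 -> lo=[6, 9, 21, 23, 23] (size 5, max 23) hi=[26, 27, 29, 30, 36] (size 5, min 26) -> median=24.5
Step 11: insert 3 -> lo=[3, 6, 9, 21, 23, 23] (size 6, max 23) hi=[26, 27, 29, 30, 36] (size 5, min 26) -> median=23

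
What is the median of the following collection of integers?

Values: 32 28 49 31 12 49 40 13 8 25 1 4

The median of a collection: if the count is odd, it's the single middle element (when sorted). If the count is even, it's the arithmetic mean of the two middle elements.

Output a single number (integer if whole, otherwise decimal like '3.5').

Answer: 26.5

Derivation:
Step 1: insert 32 -> lo=[32] (size 1, max 32) hi=[] (size 0) -> median=32
Step 2: insert 28 -> lo=[28] (size 1, max 28) hi=[32] (size 1, min 32) -> median=30
Step 3: insert 49 -> lo=[28, 32] (size 2, max 32) hi=[49] (size 1, min 49) -> median=32
Step 4: insert 31 -> lo=[28, 31] (size 2, max 31) hi=[32, 49] (size 2, min 32) -> median=31.5
Step 5: insert 12 -> lo=[12, 28, 31] (size 3, max 31) hi=[32, 49] (size 2, min 32) -> median=31
Step 6: insert 49 -> lo=[12, 28, 31] (size 3, max 31) hi=[32, 49, 49] (size 3, min 32) -> median=31.5
Step 7: insert 40 -> lo=[12, 28, 31, 32] (size 4, max 32) hi=[40, 49, 49] (size 3, min 40) -> median=32
Step 8: insert 13 -> lo=[12, 13, 28, 31] (size 4, max 31) hi=[32, 40, 49, 49] (size 4, min 32) -> median=31.5
Step 9: insert 8 -> lo=[8, 12, 13, 28, 31] (size 5, max 31) hi=[32, 40, 49, 49] (size 4, min 32) -> median=31
Step 10: insert 25 -> lo=[8, 12, 13, 25, 28] (size 5, max 28) hi=[31, 32, 40, 49, 49] (size 5, min 31) -> median=29.5
Step 11: insert 1 -> lo=[1, 8, 12, 13, 25, 28] (size 6, max 28) hi=[31, 32, 40, 49, 49] (size 5, min 31) -> median=28
Step 12: insert 4 -> lo=[1, 4, 8, 12, 13, 25] (size 6, max 25) hi=[28, 31, 32, 40, 49, 49] (size 6, min 28) -> median=26.5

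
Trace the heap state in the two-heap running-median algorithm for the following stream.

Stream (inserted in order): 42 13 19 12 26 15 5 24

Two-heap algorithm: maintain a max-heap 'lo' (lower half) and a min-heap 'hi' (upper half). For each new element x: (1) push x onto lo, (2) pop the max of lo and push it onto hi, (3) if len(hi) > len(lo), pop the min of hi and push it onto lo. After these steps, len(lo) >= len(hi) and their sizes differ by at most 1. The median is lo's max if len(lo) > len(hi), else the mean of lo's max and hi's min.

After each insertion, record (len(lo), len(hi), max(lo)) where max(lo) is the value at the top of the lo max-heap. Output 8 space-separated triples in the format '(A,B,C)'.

Step 1: insert 42 -> lo=[42] hi=[] -> (len(lo)=1, len(hi)=0, max(lo)=42)
Step 2: insert 13 -> lo=[13] hi=[42] -> (len(lo)=1, len(hi)=1, max(lo)=13)
Step 3: insert 19 -> lo=[13, 19] hi=[42] -> (len(lo)=2, len(hi)=1, max(lo)=19)
Step 4: insert 12 -> lo=[12, 13] hi=[19, 42] -> (len(lo)=2, len(hi)=2, max(lo)=13)
Step 5: insert 26 -> lo=[12, 13, 19] hi=[26, 42] -> (len(lo)=3, len(hi)=2, max(lo)=19)
Step 6: insert 15 -> lo=[12, 13, 15] hi=[19, 26, 42] -> (len(lo)=3, len(hi)=3, max(lo)=15)
Step 7: insert 5 -> lo=[5, 12, 13, 15] hi=[19, 26, 42] -> (len(lo)=4, len(hi)=3, max(lo)=15)
Step 8: insert 24 -> lo=[5, 12, 13, 15] hi=[19, 24, 26, 42] -> (len(lo)=4, len(hi)=4, max(lo)=15)

Answer: (1,0,42) (1,1,13) (2,1,19) (2,2,13) (3,2,19) (3,3,15) (4,3,15) (4,4,15)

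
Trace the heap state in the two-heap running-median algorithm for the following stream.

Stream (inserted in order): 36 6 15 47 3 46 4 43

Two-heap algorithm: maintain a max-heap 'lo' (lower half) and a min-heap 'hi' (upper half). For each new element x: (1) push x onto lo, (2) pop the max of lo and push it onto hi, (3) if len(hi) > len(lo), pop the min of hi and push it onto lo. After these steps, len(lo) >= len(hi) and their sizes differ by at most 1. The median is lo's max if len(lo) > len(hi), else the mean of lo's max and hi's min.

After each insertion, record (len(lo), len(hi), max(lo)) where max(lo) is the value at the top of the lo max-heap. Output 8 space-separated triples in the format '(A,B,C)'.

Step 1: insert 36 -> lo=[36] hi=[] -> (len(lo)=1, len(hi)=0, max(lo)=36)
Step 2: insert 6 -> lo=[6] hi=[36] -> (len(lo)=1, len(hi)=1, max(lo)=6)
Step 3: insert 15 -> lo=[6, 15] hi=[36] -> (len(lo)=2, len(hi)=1, max(lo)=15)
Step 4: insert 47 -> lo=[6, 15] hi=[36, 47] -> (len(lo)=2, len(hi)=2, max(lo)=15)
Step 5: insert 3 -> lo=[3, 6, 15] hi=[36, 47] -> (len(lo)=3, len(hi)=2, max(lo)=15)
Step 6: insert 46 -> lo=[3, 6, 15] hi=[36, 46, 47] -> (len(lo)=3, len(hi)=3, max(lo)=15)
Step 7: insert 4 -> lo=[3, 4, 6, 15] hi=[36, 46, 47] -> (len(lo)=4, len(hi)=3, max(lo)=15)
Step 8: insert 43 -> lo=[3, 4, 6, 15] hi=[36, 43, 46, 47] -> (len(lo)=4, len(hi)=4, max(lo)=15)

Answer: (1,0,36) (1,1,6) (2,1,15) (2,2,15) (3,2,15) (3,3,15) (4,3,15) (4,4,15)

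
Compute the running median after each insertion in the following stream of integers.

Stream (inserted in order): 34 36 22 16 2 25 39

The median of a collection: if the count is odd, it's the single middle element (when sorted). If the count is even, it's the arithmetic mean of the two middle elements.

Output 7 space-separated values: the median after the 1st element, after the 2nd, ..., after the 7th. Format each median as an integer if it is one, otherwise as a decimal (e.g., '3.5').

Answer: 34 35 34 28 22 23.5 25

Derivation:
Step 1: insert 34 -> lo=[34] (size 1, max 34) hi=[] (size 0) -> median=34
Step 2: insert 36 -> lo=[34] (size 1, max 34) hi=[36] (size 1, min 36) -> median=35
Step 3: insert 22 -> lo=[22, 34] (size 2, max 34) hi=[36] (size 1, min 36) -> median=34
Step 4: insert 16 -> lo=[16, 22] (size 2, max 22) hi=[34, 36] (size 2, min 34) -> median=28
Step 5: insert 2 -> lo=[2, 16, 22] (size 3, max 22) hi=[34, 36] (size 2, min 34) -> median=22
Step 6: insert 25 -> lo=[2, 16, 22] (size 3, max 22) hi=[25, 34, 36] (size 3, min 25) -> median=23.5
Step 7: insert 39 -> lo=[2, 16, 22, 25] (size 4, max 25) hi=[34, 36, 39] (size 3, min 34) -> median=25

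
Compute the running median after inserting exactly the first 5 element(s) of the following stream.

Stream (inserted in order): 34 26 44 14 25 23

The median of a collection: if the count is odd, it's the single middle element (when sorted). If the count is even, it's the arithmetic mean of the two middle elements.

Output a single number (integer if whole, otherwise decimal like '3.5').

Step 1: insert 34 -> lo=[34] (size 1, max 34) hi=[] (size 0) -> median=34
Step 2: insert 26 -> lo=[26] (size 1, max 26) hi=[34] (size 1, min 34) -> median=30
Step 3: insert 44 -> lo=[26, 34] (size 2, max 34) hi=[44] (size 1, min 44) -> median=34
Step 4: insert 14 -> lo=[14, 26] (size 2, max 26) hi=[34, 44] (size 2, min 34) -> median=30
Step 5: insert 25 -> lo=[14, 25, 26] (size 3, max 26) hi=[34, 44] (size 2, min 34) -> median=26

Answer: 26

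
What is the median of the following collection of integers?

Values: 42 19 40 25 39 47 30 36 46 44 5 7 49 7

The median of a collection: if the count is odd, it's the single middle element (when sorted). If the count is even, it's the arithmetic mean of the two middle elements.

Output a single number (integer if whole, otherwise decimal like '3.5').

Answer: 37.5

Derivation:
Step 1: insert 42 -> lo=[42] (size 1, max 42) hi=[] (size 0) -> median=42
Step 2: insert 19 -> lo=[19] (size 1, max 19) hi=[42] (size 1, min 42) -> median=30.5
Step 3: insert 40 -> lo=[19, 40] (size 2, max 40) hi=[42] (size 1, min 42) -> median=40
Step 4: insert 25 -> lo=[19, 25] (size 2, max 25) hi=[40, 42] (size 2, min 40) -> median=32.5
Step 5: insert 39 -> lo=[19, 25, 39] (size 3, max 39) hi=[40, 42] (size 2, min 40) -> median=39
Step 6: insert 47 -> lo=[19, 25, 39] (size 3, max 39) hi=[40, 42, 47] (size 3, min 40) -> median=39.5
Step 7: insert 30 -> lo=[19, 25, 30, 39] (size 4, max 39) hi=[40, 42, 47] (size 3, min 40) -> median=39
Step 8: insert 36 -> lo=[19, 25, 30, 36] (size 4, max 36) hi=[39, 40, 42, 47] (size 4, min 39) -> median=37.5
Step 9: insert 46 -> lo=[19, 25, 30, 36, 39] (size 5, max 39) hi=[40, 42, 46, 47] (size 4, min 40) -> median=39
Step 10: insert 44 -> lo=[19, 25, 30, 36, 39] (size 5, max 39) hi=[40, 42, 44, 46, 47] (size 5, min 40) -> median=39.5
Step 11: insert 5 -> lo=[5, 19, 25, 30, 36, 39] (size 6, max 39) hi=[40, 42, 44, 46, 47] (size 5, min 40) -> median=39
Step 12: insert 7 -> lo=[5, 7, 19, 25, 30, 36] (size 6, max 36) hi=[39, 40, 42, 44, 46, 47] (size 6, min 39) -> median=37.5
Step 13: insert 49 -> lo=[5, 7, 19, 25, 30, 36, 39] (size 7, max 39) hi=[40, 42, 44, 46, 47, 49] (size 6, min 40) -> median=39
Step 14: insert 7 -> lo=[5, 7, 7, 19, 25, 30, 36] (size 7, max 36) hi=[39, 40, 42, 44, 46, 47, 49] (size 7, min 39) -> median=37.5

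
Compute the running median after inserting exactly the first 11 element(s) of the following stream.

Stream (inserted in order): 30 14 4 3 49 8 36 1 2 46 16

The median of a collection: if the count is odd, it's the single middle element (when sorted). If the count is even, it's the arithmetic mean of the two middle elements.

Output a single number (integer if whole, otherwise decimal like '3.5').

Step 1: insert 30 -> lo=[30] (size 1, max 30) hi=[] (size 0) -> median=30
Step 2: insert 14 -> lo=[14] (size 1, max 14) hi=[30] (size 1, min 30) -> median=22
Step 3: insert 4 -> lo=[4, 14] (size 2, max 14) hi=[30] (size 1, min 30) -> median=14
Step 4: insert 3 -> lo=[3, 4] (size 2, max 4) hi=[14, 30] (size 2, min 14) -> median=9
Step 5: insert 49 -> lo=[3, 4, 14] (size 3, max 14) hi=[30, 49] (size 2, min 30) -> median=14
Step 6: insert 8 -> lo=[3, 4, 8] (size 3, max 8) hi=[14, 30, 49] (size 3, min 14) -> median=11
Step 7: insert 36 -> lo=[3, 4, 8, 14] (size 4, max 14) hi=[30, 36, 49] (size 3, min 30) -> median=14
Step 8: insert 1 -> lo=[1, 3, 4, 8] (size 4, max 8) hi=[14, 30, 36, 49] (size 4, min 14) -> median=11
Step 9: insert 2 -> lo=[1, 2, 3, 4, 8] (size 5, max 8) hi=[14, 30, 36, 49] (size 4, min 14) -> median=8
Step 10: insert 46 -> lo=[1, 2, 3, 4, 8] (size 5, max 8) hi=[14, 30, 36, 46, 49] (size 5, min 14) -> median=11
Step 11: insert 16 -> lo=[1, 2, 3, 4, 8, 14] (size 6, max 14) hi=[16, 30, 36, 46, 49] (size 5, min 16) -> median=14

Answer: 14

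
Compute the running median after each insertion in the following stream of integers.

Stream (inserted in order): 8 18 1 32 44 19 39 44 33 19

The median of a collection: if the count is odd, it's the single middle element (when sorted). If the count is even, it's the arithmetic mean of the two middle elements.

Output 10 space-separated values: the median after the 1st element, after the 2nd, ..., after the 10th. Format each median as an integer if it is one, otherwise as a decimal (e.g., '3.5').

Answer: 8 13 8 13 18 18.5 19 25.5 32 25.5

Derivation:
Step 1: insert 8 -> lo=[8] (size 1, max 8) hi=[] (size 0) -> median=8
Step 2: insert 18 -> lo=[8] (size 1, max 8) hi=[18] (size 1, min 18) -> median=13
Step 3: insert 1 -> lo=[1, 8] (size 2, max 8) hi=[18] (size 1, min 18) -> median=8
Step 4: insert 32 -> lo=[1, 8] (size 2, max 8) hi=[18, 32] (size 2, min 18) -> median=13
Step 5: insert 44 -> lo=[1, 8, 18] (size 3, max 18) hi=[32, 44] (size 2, min 32) -> median=18
Step 6: insert 19 -> lo=[1, 8, 18] (size 3, max 18) hi=[19, 32, 44] (size 3, min 19) -> median=18.5
Step 7: insert 39 -> lo=[1, 8, 18, 19] (size 4, max 19) hi=[32, 39, 44] (size 3, min 32) -> median=19
Step 8: insert 44 -> lo=[1, 8, 18, 19] (size 4, max 19) hi=[32, 39, 44, 44] (size 4, min 32) -> median=25.5
Step 9: insert 33 -> lo=[1, 8, 18, 19, 32] (size 5, max 32) hi=[33, 39, 44, 44] (size 4, min 33) -> median=32
Step 10: insert 19 -> lo=[1, 8, 18, 19, 19] (size 5, max 19) hi=[32, 33, 39, 44, 44] (size 5, min 32) -> median=25.5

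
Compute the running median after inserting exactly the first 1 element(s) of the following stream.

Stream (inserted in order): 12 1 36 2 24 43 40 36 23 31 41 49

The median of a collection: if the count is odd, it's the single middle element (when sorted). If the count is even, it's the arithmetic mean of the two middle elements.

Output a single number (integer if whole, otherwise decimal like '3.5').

Step 1: insert 12 -> lo=[12] (size 1, max 12) hi=[] (size 0) -> median=12

Answer: 12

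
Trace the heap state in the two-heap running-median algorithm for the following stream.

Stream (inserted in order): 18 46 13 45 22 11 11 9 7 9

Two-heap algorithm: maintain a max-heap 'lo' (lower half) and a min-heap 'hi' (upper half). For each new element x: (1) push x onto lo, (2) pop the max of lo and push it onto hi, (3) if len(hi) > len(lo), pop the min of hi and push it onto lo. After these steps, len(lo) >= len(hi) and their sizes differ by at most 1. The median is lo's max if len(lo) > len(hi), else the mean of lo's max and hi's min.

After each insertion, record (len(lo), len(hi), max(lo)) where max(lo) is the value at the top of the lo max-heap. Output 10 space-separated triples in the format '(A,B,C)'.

Answer: (1,0,18) (1,1,18) (2,1,18) (2,2,18) (3,2,22) (3,3,18) (4,3,18) (4,4,13) (5,4,13) (5,5,11)

Derivation:
Step 1: insert 18 -> lo=[18] hi=[] -> (len(lo)=1, len(hi)=0, max(lo)=18)
Step 2: insert 46 -> lo=[18] hi=[46] -> (len(lo)=1, len(hi)=1, max(lo)=18)
Step 3: insert 13 -> lo=[13, 18] hi=[46] -> (len(lo)=2, len(hi)=1, max(lo)=18)
Step 4: insert 45 -> lo=[13, 18] hi=[45, 46] -> (len(lo)=2, len(hi)=2, max(lo)=18)
Step 5: insert 22 -> lo=[13, 18, 22] hi=[45, 46] -> (len(lo)=3, len(hi)=2, max(lo)=22)
Step 6: insert 11 -> lo=[11, 13, 18] hi=[22, 45, 46] -> (len(lo)=3, len(hi)=3, max(lo)=18)
Step 7: insert 11 -> lo=[11, 11, 13, 18] hi=[22, 45, 46] -> (len(lo)=4, len(hi)=3, max(lo)=18)
Step 8: insert 9 -> lo=[9, 11, 11, 13] hi=[18, 22, 45, 46] -> (len(lo)=4, len(hi)=4, max(lo)=13)
Step 9: insert 7 -> lo=[7, 9, 11, 11, 13] hi=[18, 22, 45, 46] -> (len(lo)=5, len(hi)=4, max(lo)=13)
Step 10: insert 9 -> lo=[7, 9, 9, 11, 11] hi=[13, 18, 22, 45, 46] -> (len(lo)=5, len(hi)=5, max(lo)=11)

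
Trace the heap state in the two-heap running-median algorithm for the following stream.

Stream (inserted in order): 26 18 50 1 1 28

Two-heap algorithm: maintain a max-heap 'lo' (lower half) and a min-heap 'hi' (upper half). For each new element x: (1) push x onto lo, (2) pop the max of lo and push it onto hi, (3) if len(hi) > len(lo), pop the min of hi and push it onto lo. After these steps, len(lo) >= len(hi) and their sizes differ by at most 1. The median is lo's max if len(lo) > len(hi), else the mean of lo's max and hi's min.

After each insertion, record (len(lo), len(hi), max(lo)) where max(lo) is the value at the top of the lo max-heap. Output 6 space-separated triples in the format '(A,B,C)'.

Answer: (1,0,26) (1,1,18) (2,1,26) (2,2,18) (3,2,18) (3,3,18)

Derivation:
Step 1: insert 26 -> lo=[26] hi=[] -> (len(lo)=1, len(hi)=0, max(lo)=26)
Step 2: insert 18 -> lo=[18] hi=[26] -> (len(lo)=1, len(hi)=1, max(lo)=18)
Step 3: insert 50 -> lo=[18, 26] hi=[50] -> (len(lo)=2, len(hi)=1, max(lo)=26)
Step 4: insert 1 -> lo=[1, 18] hi=[26, 50] -> (len(lo)=2, len(hi)=2, max(lo)=18)
Step 5: insert 1 -> lo=[1, 1, 18] hi=[26, 50] -> (len(lo)=3, len(hi)=2, max(lo)=18)
Step 6: insert 28 -> lo=[1, 1, 18] hi=[26, 28, 50] -> (len(lo)=3, len(hi)=3, max(lo)=18)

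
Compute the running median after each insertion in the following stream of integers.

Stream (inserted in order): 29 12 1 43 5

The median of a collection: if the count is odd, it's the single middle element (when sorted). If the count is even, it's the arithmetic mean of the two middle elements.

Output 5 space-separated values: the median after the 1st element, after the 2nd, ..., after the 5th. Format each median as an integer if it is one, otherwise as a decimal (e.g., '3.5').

Answer: 29 20.5 12 20.5 12

Derivation:
Step 1: insert 29 -> lo=[29] (size 1, max 29) hi=[] (size 0) -> median=29
Step 2: insert 12 -> lo=[12] (size 1, max 12) hi=[29] (size 1, min 29) -> median=20.5
Step 3: insert 1 -> lo=[1, 12] (size 2, max 12) hi=[29] (size 1, min 29) -> median=12
Step 4: insert 43 -> lo=[1, 12] (size 2, max 12) hi=[29, 43] (size 2, min 29) -> median=20.5
Step 5: insert 5 -> lo=[1, 5, 12] (size 3, max 12) hi=[29, 43] (size 2, min 29) -> median=12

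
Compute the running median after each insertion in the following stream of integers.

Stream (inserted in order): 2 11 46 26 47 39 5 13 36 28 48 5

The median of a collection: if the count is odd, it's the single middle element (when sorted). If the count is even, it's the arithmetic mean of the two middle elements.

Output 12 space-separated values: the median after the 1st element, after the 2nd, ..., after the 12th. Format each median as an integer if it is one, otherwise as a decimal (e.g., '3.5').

Step 1: insert 2 -> lo=[2] (size 1, max 2) hi=[] (size 0) -> median=2
Step 2: insert 11 -> lo=[2] (size 1, max 2) hi=[11] (size 1, min 11) -> median=6.5
Step 3: insert 46 -> lo=[2, 11] (size 2, max 11) hi=[46] (size 1, min 46) -> median=11
Step 4: insert 26 -> lo=[2, 11] (size 2, max 11) hi=[26, 46] (size 2, min 26) -> median=18.5
Step 5: insert 47 -> lo=[2, 11, 26] (size 3, max 26) hi=[46, 47] (size 2, min 46) -> median=26
Step 6: insert 39 -> lo=[2, 11, 26] (size 3, max 26) hi=[39, 46, 47] (size 3, min 39) -> median=32.5
Step 7: insert 5 -> lo=[2, 5, 11, 26] (size 4, max 26) hi=[39, 46, 47] (size 3, min 39) -> median=26
Step 8: insert 13 -> lo=[2, 5, 11, 13] (size 4, max 13) hi=[26, 39, 46, 47] (size 4, min 26) -> median=19.5
Step 9: insert 36 -> lo=[2, 5, 11, 13, 26] (size 5, max 26) hi=[36, 39, 46, 47] (size 4, min 36) -> median=26
Step 10: insert 28 -> lo=[2, 5, 11, 13, 26] (size 5, max 26) hi=[28, 36, 39, 46, 47] (size 5, min 28) -> median=27
Step 11: insert 48 -> lo=[2, 5, 11, 13, 26, 28] (size 6, max 28) hi=[36, 39, 46, 47, 48] (size 5, min 36) -> median=28
Step 12: insert 5 -> lo=[2, 5, 5, 11, 13, 26] (size 6, max 26) hi=[28, 36, 39, 46, 47, 48] (size 6, min 28) -> median=27

Answer: 2 6.5 11 18.5 26 32.5 26 19.5 26 27 28 27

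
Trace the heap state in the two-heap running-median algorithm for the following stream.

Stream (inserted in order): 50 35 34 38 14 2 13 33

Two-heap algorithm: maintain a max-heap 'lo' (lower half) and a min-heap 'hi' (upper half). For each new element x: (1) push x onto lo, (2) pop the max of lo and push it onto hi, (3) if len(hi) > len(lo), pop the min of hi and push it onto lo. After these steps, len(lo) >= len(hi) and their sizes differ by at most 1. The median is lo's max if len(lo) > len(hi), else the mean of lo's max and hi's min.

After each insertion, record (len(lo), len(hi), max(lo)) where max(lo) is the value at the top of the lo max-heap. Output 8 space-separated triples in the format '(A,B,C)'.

Step 1: insert 50 -> lo=[50] hi=[] -> (len(lo)=1, len(hi)=0, max(lo)=50)
Step 2: insert 35 -> lo=[35] hi=[50] -> (len(lo)=1, len(hi)=1, max(lo)=35)
Step 3: insert 34 -> lo=[34, 35] hi=[50] -> (len(lo)=2, len(hi)=1, max(lo)=35)
Step 4: insert 38 -> lo=[34, 35] hi=[38, 50] -> (len(lo)=2, len(hi)=2, max(lo)=35)
Step 5: insert 14 -> lo=[14, 34, 35] hi=[38, 50] -> (len(lo)=3, len(hi)=2, max(lo)=35)
Step 6: insert 2 -> lo=[2, 14, 34] hi=[35, 38, 50] -> (len(lo)=3, len(hi)=3, max(lo)=34)
Step 7: insert 13 -> lo=[2, 13, 14, 34] hi=[35, 38, 50] -> (len(lo)=4, len(hi)=3, max(lo)=34)
Step 8: insert 33 -> lo=[2, 13, 14, 33] hi=[34, 35, 38, 50] -> (len(lo)=4, len(hi)=4, max(lo)=33)

Answer: (1,0,50) (1,1,35) (2,1,35) (2,2,35) (3,2,35) (3,3,34) (4,3,34) (4,4,33)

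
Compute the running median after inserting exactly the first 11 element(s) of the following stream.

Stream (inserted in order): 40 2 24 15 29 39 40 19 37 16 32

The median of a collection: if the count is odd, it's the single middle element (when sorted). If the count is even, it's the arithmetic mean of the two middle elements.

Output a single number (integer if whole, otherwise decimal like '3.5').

Answer: 29

Derivation:
Step 1: insert 40 -> lo=[40] (size 1, max 40) hi=[] (size 0) -> median=40
Step 2: insert 2 -> lo=[2] (size 1, max 2) hi=[40] (size 1, min 40) -> median=21
Step 3: insert 24 -> lo=[2, 24] (size 2, max 24) hi=[40] (size 1, min 40) -> median=24
Step 4: insert 15 -> lo=[2, 15] (size 2, max 15) hi=[24, 40] (size 2, min 24) -> median=19.5
Step 5: insert 29 -> lo=[2, 15, 24] (size 3, max 24) hi=[29, 40] (size 2, min 29) -> median=24
Step 6: insert 39 -> lo=[2, 15, 24] (size 3, max 24) hi=[29, 39, 40] (size 3, min 29) -> median=26.5
Step 7: insert 40 -> lo=[2, 15, 24, 29] (size 4, max 29) hi=[39, 40, 40] (size 3, min 39) -> median=29
Step 8: insert 19 -> lo=[2, 15, 19, 24] (size 4, max 24) hi=[29, 39, 40, 40] (size 4, min 29) -> median=26.5
Step 9: insert 37 -> lo=[2, 15, 19, 24, 29] (size 5, max 29) hi=[37, 39, 40, 40] (size 4, min 37) -> median=29
Step 10: insert 16 -> lo=[2, 15, 16, 19, 24] (size 5, max 24) hi=[29, 37, 39, 40, 40] (size 5, min 29) -> median=26.5
Step 11: insert 32 -> lo=[2, 15, 16, 19, 24, 29] (size 6, max 29) hi=[32, 37, 39, 40, 40] (size 5, min 32) -> median=29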